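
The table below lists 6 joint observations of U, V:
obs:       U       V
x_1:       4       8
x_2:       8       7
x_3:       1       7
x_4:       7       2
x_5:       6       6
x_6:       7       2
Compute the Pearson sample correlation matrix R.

Step 1 — column means:
  mean(U) = (4 + 8 + 1 + 7 + 6 + 7) / 6 = 33/6 = 5.5
  mean(V) = (8 + 7 + 7 + 2 + 6 + 2) / 6 = 32/6 = 5.3333

Step 2 — sample variances and covariances s[i,j] = (1/(n-1)) · Σ_k (x_{k,i} - mean_i) · (x_{k,j} - mean_j), with n-1 = 5:
  s[U,U] = ((-1.5)·(-1.5) + (2.5)·(2.5) + (-4.5)·(-4.5) + (1.5)·(1.5) + (0.5)·(0.5) + (1.5)·(1.5)) / 5 = 33.5/5 = 6.7
  s[U,V] = ((-1.5)·(2.6667) + (2.5)·(1.6667) + (-4.5)·(1.6667) + (1.5)·(-3.3333) + (0.5)·(0.6667) + (1.5)·(-3.3333)) / 5 = -17/5 = -3.4
  s[V,V] = ((2.6667)·(2.6667) + (1.6667)·(1.6667) + (1.6667)·(1.6667) + (-3.3333)·(-3.3333) + (0.6667)·(0.6667) + (-3.3333)·(-3.3333)) / 5 = 35.3333/5 = 7.0667
  Sample standard deviations s_i = √(s[i,i]):
  s(U) = √(6.7) = 2.5884
  s(V) = √(7.0667) = 2.6583

Step 3 — r_{ij} = s_{ij} / (s_i · s_j):
  r[U,U] = 1 (diagonal).
  r[U,V] = -3.4 / (2.5884 · 2.6583) = -3.4 / 6.8809 = -0.4941
  r[V,V] = 1 (diagonal).

R is symmetric with unit diagonal. Assembling:

R = [[1, -0.4941],
 [-0.4941, 1]]


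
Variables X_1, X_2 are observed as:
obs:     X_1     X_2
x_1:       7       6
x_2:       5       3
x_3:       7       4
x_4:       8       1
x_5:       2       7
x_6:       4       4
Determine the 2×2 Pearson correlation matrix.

Step 1 — column means:
  mean(X_1) = (7 + 5 + 7 + 8 + 2 + 4) / 6 = 33/6 = 5.5
  mean(X_2) = (6 + 3 + 4 + 1 + 7 + 4) / 6 = 25/6 = 4.1667

Step 2 — sample variances and covariances s[i,j] = (1/(n-1)) · Σ_k (x_{k,i} - mean_i) · (x_{k,j} - mean_j), with n-1 = 5:
  s[X_1,X_1] = ((1.5)·(1.5) + (-0.5)·(-0.5) + (1.5)·(1.5) + (2.5)·(2.5) + (-3.5)·(-3.5) + (-1.5)·(-1.5)) / 5 = 25.5/5 = 5.1
  s[X_1,X_2] = ((1.5)·(1.8333) + (-0.5)·(-1.1667) + (1.5)·(-0.1667) + (2.5)·(-3.1667) + (-3.5)·(2.8333) + (-1.5)·(-0.1667)) / 5 = -14.5/5 = -2.9
  s[X_2,X_2] = ((1.8333)·(1.8333) + (-1.1667)·(-1.1667) + (-0.1667)·(-0.1667) + (-3.1667)·(-3.1667) + (2.8333)·(2.8333) + (-0.1667)·(-0.1667)) / 5 = 22.8333/5 = 4.5667
  Sample standard deviations s_i = √(s[i,i]):
  s(X_1) = √(5.1) = 2.2583
  s(X_2) = √(4.5667) = 2.137

Step 3 — r_{ij} = s_{ij} / (s_i · s_j):
  r[X_1,X_1] = 1 (diagonal).
  r[X_1,X_2] = -2.9 / (2.2583 · 2.137) = -2.9 / 4.826 = -0.6009
  r[X_2,X_2] = 1 (diagonal).

R is symmetric with unit diagonal. Assembling:

R = [[1, -0.6009],
 [-0.6009, 1]]


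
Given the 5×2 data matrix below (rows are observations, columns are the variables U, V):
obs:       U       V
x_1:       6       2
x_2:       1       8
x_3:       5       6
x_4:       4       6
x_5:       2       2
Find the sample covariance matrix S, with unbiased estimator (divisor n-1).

Step 1 — column means:
  mean(U) = (6 + 1 + 5 + 4 + 2) / 5 = 18/5 = 3.6
  mean(V) = (2 + 8 + 6 + 6 + 2) / 5 = 24/5 = 4.8

Step 2 — sample covariance S[i,j] = (1/(n-1)) · Σ_k (x_{k,i} - mean_i) · (x_{k,j} - mean_j), with n-1 = 4.
  S[U,U] = ((2.4)·(2.4) + (-2.6)·(-2.6) + (1.4)·(1.4) + (0.4)·(0.4) + (-1.6)·(-1.6)) / 4 = 17.2/4 = 4.3
  S[U,V] = ((2.4)·(-2.8) + (-2.6)·(3.2) + (1.4)·(1.2) + (0.4)·(1.2) + (-1.6)·(-2.8)) / 4 = -8.4/4 = -2.1
  S[V,V] = ((-2.8)·(-2.8) + (3.2)·(3.2) + (1.2)·(1.2) + (1.2)·(1.2) + (-2.8)·(-2.8)) / 4 = 28.8/4 = 7.2

S is symmetric (S[j,i] = S[i,j]). Assembling:

S = [[4.3, -2.1],
 [-2.1, 7.2]]


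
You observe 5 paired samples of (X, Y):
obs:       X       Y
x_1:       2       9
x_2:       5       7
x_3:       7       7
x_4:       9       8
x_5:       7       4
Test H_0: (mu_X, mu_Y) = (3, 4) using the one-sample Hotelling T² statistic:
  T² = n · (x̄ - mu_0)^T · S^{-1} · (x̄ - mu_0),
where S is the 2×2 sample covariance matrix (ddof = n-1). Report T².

Step 1 — sample mean vector:
  mean(X) = (2 + 5 + 7 + 9 + 7) / 5 = 30/5 = 6
  mean(Y) = (9 + 7 + 7 + 8 + 4) / 5 = 35/5 = 7
  x̄ = (6, 7),  deviation x̄ - mu_0 = (6, 7) - (3, 4) = (3, 3).

Step 2 — sample covariance matrix, S[i,j] = (1/(n-1)) · Σ_k (x_{k,i} - mean_i) · (x_{k,j} - mean_j), divisor n-1 = 4:
  S[X,X] = ((-4)·(-4) + (-1)·(-1) + (1)·(1) + (3)·(3) + (1)·(1)) / 4 = 28/4 = 7
  S[X,Y] = ((-4)·(2) + (-1)·(0) + (1)·(0) + (3)·(1) + (1)·(-3)) / 4 = -8/4 = -2
  S[Y,Y] = ((2)·(2) + (0)·(0) + (0)·(0) + (1)·(1) + (-3)·(-3)) / 4 = 14/4 = 3.5
  S = [[7, -2],
 [-2, 3.5]].

Step 3 — invert S. det(S) = 7·3.5 - (-2)² = 20.5.
  S^{-1} = (1/det) · [[d, -b], [-b, a]] = [[0.1707, 0.0976],
 [0.0976, 0.3415]].

Step 4 — quadratic form (x̄ - mu_0)^T · S^{-1} · (x̄ - mu_0):
  S^{-1} · (x̄ - mu_0) = (0.8049, 1.3171),
  (x̄ - mu_0)^T · [...] = (3)·(0.8049) + (3)·(1.3171) = 6.3659.

Step 5 — scale by n: T² = 5 · 6.3659 = 31.8293.

T² ≈ 31.8293


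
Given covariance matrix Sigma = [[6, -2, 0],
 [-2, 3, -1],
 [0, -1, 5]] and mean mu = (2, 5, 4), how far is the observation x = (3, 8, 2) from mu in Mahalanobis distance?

Step 1 — centre the observation: (x - mu) = (1, 3, -2).

Step 2 — invert Sigma (cofactor / det for 3×3, or solve directly):
  Sigma^{-1} = [[0.2188, 0.1562, 0.0312],
 [0.1562, 0.4688, 0.0938],
 [0.0312, 0.0938, 0.2188]].

Step 3 — form the quadratic (x - mu)^T · Sigma^{-1} · (x - mu):
  Sigma^{-1} · (x - mu) = (0.625, 1.375, -0.125).
  (x - mu)^T · [Sigma^{-1} · (x - mu)] = (1)·(0.625) + (3)·(1.375) + (-2)·(-0.125) = 5.

Step 4 — take square root: d = √(5) ≈ 2.2361.

d(x, mu) = √(5) ≈ 2.2361


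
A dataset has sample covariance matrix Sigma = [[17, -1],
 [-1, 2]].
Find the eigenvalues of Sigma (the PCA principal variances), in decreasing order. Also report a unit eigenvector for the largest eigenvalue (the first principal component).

Step 1 — characteristic polynomial of 2×2 Sigma:
  det(Sigma - λI) = λ² - trace · λ + det = 0.
  trace = 17 + 2 = 19, det = 17·2 - (-1)² = 33.
Step 2 — discriminant:
  Δ = trace² - 4·det = 361 - 132 = 229.
Step 3 — eigenvalues:
  λ = (trace ± √Δ)/2 = (19 ± 15.1327)/2,
  λ_1 = 17.0664,  λ_2 = 1.9336.

Step 4 — unit eigenvector for λ_1: solve (Sigma - λ_1 I)v = 0. First row:
  (17 - 17.0664)·v_x + (-1)·v_y = 0, i.e. (-0.0664)·v_x + (-1)·v_y = 0,
  so v ∝ (b, λ_1 - a) = (-1, 0.0664); multiply by -1 so the first entry is positive: u = (1, -0.0664).
  ||u|| = √((1)² + (-0.0664)²) = √(1.0044) ≈ 1.0022,
  v_1 = u/||u|| ≈ (0.9978, -0.0662) (||v_1|| = 1).

λ_1 = 17.0664,  λ_2 = 1.9336;  v_1 ≈ (0.9978, -0.0662)


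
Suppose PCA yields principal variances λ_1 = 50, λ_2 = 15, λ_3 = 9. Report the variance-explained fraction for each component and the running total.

Step 1 — total variance = trace(Sigma) = Σ λ_i = 50 + 15 + 9 = 74.

Step 2 — fraction explained by component i = λ_i / Σ λ:
  PC1: 50/74 = 0.6757
  PC2: 15/74 = 0.2027
  PC3: 9/74 = 0.1216

Step 3 — cumulative fraction after k components = (λ_1 + ... + λ_k) / Σ λ:
  k = 1: 50/74 = 0.6757
  k = 2: (50 + 15)/74 = 65/74 = 0.8784
  k = 3: (50 + 15 + 9)/74 = 74/74 = 1

Summary (fraction, with percent):

explained: PC1 0.6757 (67.57%), PC2 0.2027 (20.27%), PC3 0.1216 (12.16%);  cumulative: 0.6757, 0.8784, 1


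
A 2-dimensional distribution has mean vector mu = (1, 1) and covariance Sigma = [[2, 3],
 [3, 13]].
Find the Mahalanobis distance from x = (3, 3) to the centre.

Step 1 — centre the observation: (x - mu) = (2, 2).

Step 2 — invert Sigma. det(Sigma) = 2·13 - (3)² = 17.
  Sigma^{-1} = (1/det) · [[d, -b], [-b, a]] = [[0.7647, -0.1765],
 [-0.1765, 0.1176]].

Step 3 — form the quadratic (x - mu)^T · Sigma^{-1} · (x - mu):
  Sigma^{-1} · (x - mu) = (1.1765, -0.1176).
  (x - mu)^T · [Sigma^{-1} · (x - mu)] = (2)·(1.1765) + (2)·(-0.1176) = 2.1176.

Step 4 — take square root: d = √(2.1176) ≈ 1.4552.

d(x, mu) = √(2.1176) ≈ 1.4552


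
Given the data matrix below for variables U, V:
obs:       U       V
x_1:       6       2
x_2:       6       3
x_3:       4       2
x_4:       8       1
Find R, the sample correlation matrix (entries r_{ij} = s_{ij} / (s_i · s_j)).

Step 1 — column means:
  mean(U) = (6 + 6 + 4 + 8) / 4 = 24/4 = 6
  mean(V) = (2 + 3 + 2 + 1) / 4 = 8/4 = 2

Step 2 — sample variances and covariances s[i,j] = (1/(n-1)) · Σ_k (x_{k,i} - mean_i) · (x_{k,j} - mean_j), with n-1 = 3:
  s[U,U] = ((0)·(0) + (0)·(0) + (-2)·(-2) + (2)·(2)) / 3 = 8/3 = 2.6667
  s[U,V] = ((0)·(0) + (0)·(1) + (-2)·(0) + (2)·(-1)) / 3 = -2/3 = -0.6667
  s[V,V] = ((0)·(0) + (1)·(1) + (0)·(0) + (-1)·(-1)) / 3 = 2/3 = 0.6667
  Sample standard deviations s_i = √(s[i,i]):
  s(U) = √(2.6667) = 1.633
  s(V) = √(0.6667) = 0.8165

Step 3 — r_{ij} = s_{ij} / (s_i · s_j):
  r[U,U] = 1 (diagonal).
  r[U,V] = -0.6667 / (1.633 · 0.8165) = -0.6667 / 1.3333 = -0.5
  r[V,V] = 1 (diagonal).

R is symmetric with unit diagonal. Assembling:

R = [[1, -0.5],
 [-0.5, 1]]


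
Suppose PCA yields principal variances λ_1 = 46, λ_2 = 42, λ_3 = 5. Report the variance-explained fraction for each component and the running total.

Step 1 — total variance = trace(Sigma) = Σ λ_i = 46 + 42 + 5 = 93.

Step 2 — fraction explained by component i = λ_i / Σ λ:
  PC1: 46/93 = 0.4946
  PC2: 42/93 = 0.4516
  PC3: 5/93 = 0.0538

Step 3 — cumulative fraction after k components = (λ_1 + ... + λ_k) / Σ λ:
  k = 1: 46/93 = 0.4946
  k = 2: (46 + 42)/93 = 88/93 = 0.9462
  k = 3: (46 + 42 + 5)/93 = 93/93 = 1

Summary (fraction, with percent):

explained: PC1 0.4946 (49.46%), PC2 0.4516 (45.16%), PC3 0.0538 (5.38%);  cumulative: 0.4946, 0.9462, 1


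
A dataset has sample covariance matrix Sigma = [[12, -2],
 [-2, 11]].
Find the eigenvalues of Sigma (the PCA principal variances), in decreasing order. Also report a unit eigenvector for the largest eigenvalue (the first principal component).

Step 1 — characteristic polynomial of 2×2 Sigma:
  det(Sigma - λI) = λ² - trace · λ + det = 0.
  trace = 12 + 11 = 23, det = 12·11 - (-2)² = 128.
Step 2 — discriminant:
  Δ = trace² - 4·det = 529 - 512 = 17.
Step 3 — eigenvalues:
  λ = (trace ± √Δ)/2 = (23 ± 4.1231)/2,
  λ_1 = 13.5616,  λ_2 = 9.4384.

Step 4 — unit eigenvector for λ_1: solve (Sigma - λ_1 I)v = 0. First row:
  (12 - 13.5616)·v_x + (-2)·v_y = 0, i.e. (-1.5616)·v_x + (-2)·v_y = 0,
  so v ∝ (b, λ_1 - a) = (-2, 1.5616); multiply by -1 so the first entry is positive: u = (2, -1.5616).
  ||u|| = √((2)² + (-1.5616)²) = √(6.4384) ≈ 2.5374,
  v_1 = u/||u|| ≈ (0.7882, -0.6154) (||v_1|| = 1).

λ_1 = 13.5616,  λ_2 = 9.4384;  v_1 ≈ (0.7882, -0.6154)


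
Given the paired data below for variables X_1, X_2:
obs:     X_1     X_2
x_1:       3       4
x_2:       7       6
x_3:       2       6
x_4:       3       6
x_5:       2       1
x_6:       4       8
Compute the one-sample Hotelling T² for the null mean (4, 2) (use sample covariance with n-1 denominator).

Step 1 — sample mean vector:
  mean(X_1) = (3 + 7 + 2 + 3 + 2 + 4) / 6 = 21/6 = 3.5
  mean(X_2) = (4 + 6 + 6 + 6 + 1 + 8) / 6 = 31/6 = 5.1667
  x̄ = (3.5, 5.1667),  deviation x̄ - mu_0 = (3.5, 5.1667) - (4, 2) = (-0.5, 3.1667).

Step 2 — sample covariance matrix, S[i,j] = (1/(n-1)) · Σ_k (x_{k,i} - mean_i) · (x_{k,j} - mean_j), divisor n-1 = 5:
  S[X_1,X_1] = ((-0.5)·(-0.5) + (3.5)·(3.5) + (-1.5)·(-1.5) + (-0.5)·(-0.5) + (-1.5)·(-1.5) + (0.5)·(0.5)) / 5 = 17.5/5 = 3.5
  S[X_1,X_2] = ((-0.5)·(-1.1667) + (3.5)·(0.8333) + (-1.5)·(0.8333) + (-0.5)·(0.8333) + (-1.5)·(-4.1667) + (0.5)·(2.8333)) / 5 = 9.5/5 = 1.9
  S[X_2,X_2] = ((-1.1667)·(-1.1667) + (0.8333)·(0.8333) + (0.8333)·(0.8333) + (0.8333)·(0.8333) + (-4.1667)·(-4.1667) + (2.8333)·(2.8333)) / 5 = 28.8333/5 = 5.7667
  S = [[3.5, 1.9],
 [1.9, 5.7667]].

Step 3 — invert S. det(S) = 3.5·5.7667 - (1.9)² = 16.5733.
  S^{-1} = (1/det) · [[d, -b], [-b, a]] = [[0.3479, -0.1146],
 [-0.1146, 0.2112]].

Step 4 — quadratic form (x̄ - mu_0)^T · S^{-1} · (x̄ - mu_0):
  S^{-1} · (x̄ - mu_0) = (-0.537, 0.7261),
  (x̄ - mu_0)^T · [...] = (-0.5)·(-0.537) + (3.1667)·(0.7261) = 2.5677.

Step 5 — scale by n: T² = 6 · 2.5677 = 15.4063.

T² ≈ 15.4063


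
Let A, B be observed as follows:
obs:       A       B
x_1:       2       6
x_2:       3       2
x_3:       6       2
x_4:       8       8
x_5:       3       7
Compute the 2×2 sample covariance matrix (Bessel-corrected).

Step 1 — column means:
  mean(A) = (2 + 3 + 6 + 8 + 3) / 5 = 22/5 = 4.4
  mean(B) = (6 + 2 + 2 + 8 + 7) / 5 = 25/5 = 5

Step 2 — sample covariance S[i,j] = (1/(n-1)) · Σ_k (x_{k,i} - mean_i) · (x_{k,j} - mean_j), with n-1 = 4.
  S[A,A] = ((-2.4)·(-2.4) + (-1.4)·(-1.4) + (1.6)·(1.6) + (3.6)·(3.6) + (-1.4)·(-1.4)) / 4 = 25.2/4 = 6.3
  S[A,B] = ((-2.4)·(1) + (-1.4)·(-3) + (1.6)·(-3) + (3.6)·(3) + (-1.4)·(2)) / 4 = 5/4 = 1.25
  S[B,B] = ((1)·(1) + (-3)·(-3) + (-3)·(-3) + (3)·(3) + (2)·(2)) / 4 = 32/4 = 8

S is symmetric (S[j,i] = S[i,j]). Assembling:

S = [[6.3, 1.25],
 [1.25, 8]]


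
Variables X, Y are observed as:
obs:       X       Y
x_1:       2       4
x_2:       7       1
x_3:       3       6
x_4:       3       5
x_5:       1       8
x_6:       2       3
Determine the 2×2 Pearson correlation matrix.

Step 1 — column means:
  mean(X) = (2 + 7 + 3 + 3 + 1 + 2) / 6 = 18/6 = 3
  mean(Y) = (4 + 1 + 6 + 5 + 8 + 3) / 6 = 27/6 = 4.5

Step 2 — sample variances and covariances s[i,j] = (1/(n-1)) · Σ_k (x_{k,i} - mean_i) · (x_{k,j} - mean_j), with n-1 = 5:
  s[X,X] = ((-1)·(-1) + (4)·(4) + (0)·(0) + (0)·(0) + (-2)·(-2) + (-1)·(-1)) / 5 = 22/5 = 4.4
  s[X,Y] = ((-1)·(-0.5) + (4)·(-3.5) + (0)·(1.5) + (0)·(0.5) + (-2)·(3.5) + (-1)·(-1.5)) / 5 = -19/5 = -3.8
  s[Y,Y] = ((-0.5)·(-0.5) + (-3.5)·(-3.5) + (1.5)·(1.5) + (0.5)·(0.5) + (3.5)·(3.5) + (-1.5)·(-1.5)) / 5 = 29.5/5 = 5.9
  Sample standard deviations s_i = √(s[i,i]):
  s(X) = √(4.4) = 2.0976
  s(Y) = √(5.9) = 2.429

Step 3 — r_{ij} = s_{ij} / (s_i · s_j):
  r[X,X] = 1 (diagonal).
  r[X,Y] = -3.8 / (2.0976 · 2.429) = -3.8 / 5.0951 = -0.7458
  r[Y,Y] = 1 (diagonal).

R is symmetric with unit diagonal. Assembling:

R = [[1, -0.7458],
 [-0.7458, 1]]


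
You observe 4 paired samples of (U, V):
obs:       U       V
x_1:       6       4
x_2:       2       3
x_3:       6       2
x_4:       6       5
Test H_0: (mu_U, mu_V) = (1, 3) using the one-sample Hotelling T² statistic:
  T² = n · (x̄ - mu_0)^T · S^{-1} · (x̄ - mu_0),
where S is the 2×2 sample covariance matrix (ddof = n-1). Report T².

Step 1 — sample mean vector:
  mean(U) = (6 + 2 + 6 + 6) / 4 = 20/4 = 5
  mean(V) = (4 + 3 + 2 + 5) / 4 = 14/4 = 3.5
  x̄ = (5, 3.5),  deviation x̄ - mu_0 = (5, 3.5) - (1, 3) = (4, 0.5).

Step 2 — sample covariance matrix, S[i,j] = (1/(n-1)) · Σ_k (x_{k,i} - mean_i) · (x_{k,j} - mean_j), divisor n-1 = 3:
  S[U,U] = ((1)·(1) + (-3)·(-3) + (1)·(1) + (1)·(1)) / 3 = 12/3 = 4
  S[U,V] = ((1)·(0.5) + (-3)·(-0.5) + (1)·(-1.5) + (1)·(1.5)) / 3 = 2/3 = 0.6667
  S[V,V] = ((0.5)·(0.5) + (-0.5)·(-0.5) + (-1.5)·(-1.5) + (1.5)·(1.5)) / 3 = 5/3 = 1.6667
  S = [[4, 0.6667],
 [0.6667, 1.6667]].

Step 3 — invert S. det(S) = 4·1.6667 - (0.6667)² = 6.2222.
  S^{-1} = (1/det) · [[d, -b], [-b, a]] = [[0.2679, -0.1071],
 [-0.1071, 0.6429]].

Step 4 — quadratic form (x̄ - mu_0)^T · S^{-1} · (x̄ - mu_0):
  S^{-1} · (x̄ - mu_0) = (1.0179, -0.1071),
  (x̄ - mu_0)^T · [...] = (4)·(1.0179) + (0.5)·(-0.1071) = 4.0179.

Step 5 — scale by n: T² = 4 · 4.0179 = 16.0714.

T² ≈ 16.0714


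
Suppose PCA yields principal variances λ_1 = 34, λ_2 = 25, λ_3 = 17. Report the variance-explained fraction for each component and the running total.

Step 1 — total variance = trace(Sigma) = Σ λ_i = 34 + 25 + 17 = 76.

Step 2 — fraction explained by component i = λ_i / Σ λ:
  PC1: 34/76 = 0.4474
  PC2: 25/76 = 0.3289
  PC3: 17/76 = 0.2237

Step 3 — cumulative fraction after k components = (λ_1 + ... + λ_k) / Σ λ:
  k = 1: 34/76 = 0.4474
  k = 2: (34 + 25)/76 = 59/76 = 0.7763
  k = 3: (34 + 25 + 17)/76 = 76/76 = 1

Summary (fraction, with percent):

explained: PC1 0.4474 (44.74%), PC2 0.3289 (32.89%), PC3 0.2237 (22.37%);  cumulative: 0.4474, 0.7763, 1


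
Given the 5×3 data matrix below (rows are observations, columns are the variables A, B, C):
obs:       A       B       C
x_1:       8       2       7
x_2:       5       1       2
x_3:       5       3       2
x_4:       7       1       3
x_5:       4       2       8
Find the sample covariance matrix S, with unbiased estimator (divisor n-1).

Step 1 — column means:
  mean(A) = (8 + 5 + 5 + 7 + 4) / 5 = 29/5 = 5.8
  mean(B) = (2 + 1 + 3 + 1 + 2) / 5 = 9/5 = 1.8
  mean(C) = (7 + 2 + 2 + 3 + 8) / 5 = 22/5 = 4.4

Step 2 — sample covariance S[i,j] = (1/(n-1)) · Σ_k (x_{k,i} - mean_i) · (x_{k,j} - mean_j), with n-1 = 4.
  S[A,A] = ((2.2)·(2.2) + (-0.8)·(-0.8) + (-0.8)·(-0.8) + (1.2)·(1.2) + (-1.8)·(-1.8)) / 4 = 10.8/4 = 2.7
  S[A,B] = ((2.2)·(0.2) + (-0.8)·(-0.8) + (-0.8)·(1.2) + (1.2)·(-0.8) + (-1.8)·(0.2)) / 4 = -1.2/4 = -0.3
  S[A,C] = ((2.2)·(2.6) + (-0.8)·(-2.4) + (-0.8)·(-2.4) + (1.2)·(-1.4) + (-1.8)·(3.6)) / 4 = 1.4/4 = 0.35
  S[B,B] = ((0.2)·(0.2) + (-0.8)·(-0.8) + (1.2)·(1.2) + (-0.8)·(-0.8) + (0.2)·(0.2)) / 4 = 2.8/4 = 0.7
  S[B,C] = ((0.2)·(2.6) + (-0.8)·(-2.4) + (1.2)·(-2.4) + (-0.8)·(-1.4) + (0.2)·(3.6)) / 4 = 1.4/4 = 0.35
  S[C,C] = ((2.6)·(2.6) + (-2.4)·(-2.4) + (-2.4)·(-2.4) + (-1.4)·(-1.4) + (3.6)·(3.6)) / 4 = 33.2/4 = 8.3

S is symmetric (S[j,i] = S[i,j]). Assembling:

S = [[2.7, -0.3, 0.35],
 [-0.3, 0.7, 0.35],
 [0.35, 0.35, 8.3]]


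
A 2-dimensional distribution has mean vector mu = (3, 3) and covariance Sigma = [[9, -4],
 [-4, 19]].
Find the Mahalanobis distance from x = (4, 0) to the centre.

Step 1 — centre the observation: (x - mu) = (1, -3).

Step 2 — invert Sigma. det(Sigma) = 9·19 - (-4)² = 155.
  Sigma^{-1} = (1/det) · [[d, -b], [-b, a]] = [[0.1226, 0.0258],
 [0.0258, 0.0581]].

Step 3 — form the quadratic (x - mu)^T · Sigma^{-1} · (x - mu):
  Sigma^{-1} · (x - mu) = (0.0452, -0.1484).
  (x - mu)^T · [Sigma^{-1} · (x - mu)] = (1)·(0.0452) + (-3)·(-0.1484) = 0.4903.

Step 4 — take square root: d = √(0.4903) ≈ 0.7002.

d(x, mu) = √(0.4903) ≈ 0.7002


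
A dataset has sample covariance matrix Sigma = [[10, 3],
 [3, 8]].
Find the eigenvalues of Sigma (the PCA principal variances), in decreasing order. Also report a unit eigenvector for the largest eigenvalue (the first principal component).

Step 1 — characteristic polynomial of 2×2 Sigma:
  det(Sigma - λI) = λ² - trace · λ + det = 0.
  trace = 10 + 8 = 18, det = 10·8 - (3)² = 71.
Step 2 — discriminant:
  Δ = trace² - 4·det = 324 - 284 = 40.
Step 3 — eigenvalues:
  λ = (trace ± √Δ)/2 = (18 ± 6.3246)/2,
  λ_1 = 12.1623,  λ_2 = 5.8377.

Step 4 — unit eigenvector for λ_1: solve (Sigma - λ_1 I)v = 0. First row:
  (10 - 12.1623)·v_x + (3)·v_y = 0, i.e. (-2.1623)·v_x + (3)·v_y = 0,
  so v ∝ (b, λ_1 - a) = (3, 2.1623) = u.
  ||u|| = √((3)² + (2.1623)²) = √(13.6754) ≈ 3.698,
  v_1 = u/||u|| ≈ (0.8112, 0.5847) (||v_1|| = 1).

λ_1 = 12.1623,  λ_2 = 5.8377;  v_1 ≈ (0.8112, 0.5847)


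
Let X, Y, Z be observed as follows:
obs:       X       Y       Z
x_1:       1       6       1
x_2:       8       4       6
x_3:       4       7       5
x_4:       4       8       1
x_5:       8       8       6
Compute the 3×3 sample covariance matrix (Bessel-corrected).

Step 1 — column means:
  mean(X) = (1 + 8 + 4 + 4 + 8) / 5 = 25/5 = 5
  mean(Y) = (6 + 4 + 7 + 8 + 8) / 5 = 33/5 = 6.6
  mean(Z) = (1 + 6 + 5 + 1 + 6) / 5 = 19/5 = 3.8

Step 2 — sample covariance S[i,j] = (1/(n-1)) · Σ_k (x_{k,i} - mean_i) · (x_{k,j} - mean_j), with n-1 = 4.
  S[X,X] = ((-4)·(-4) + (3)·(3) + (-1)·(-1) + (-1)·(-1) + (3)·(3)) / 4 = 36/4 = 9
  S[X,Y] = ((-4)·(-0.6) + (3)·(-2.6) + (-1)·(0.4) + (-1)·(1.4) + (3)·(1.4)) / 4 = -3/4 = -0.75
  S[X,Z] = ((-4)·(-2.8) + (3)·(2.2) + (-1)·(1.2) + (-1)·(-2.8) + (3)·(2.2)) / 4 = 26/4 = 6.5
  S[Y,Y] = ((-0.6)·(-0.6) + (-2.6)·(-2.6) + (0.4)·(0.4) + (1.4)·(1.4) + (1.4)·(1.4)) / 4 = 11.2/4 = 2.8
  S[Y,Z] = ((-0.6)·(-2.8) + (-2.6)·(2.2) + (0.4)·(1.2) + (1.4)·(-2.8) + (1.4)·(2.2)) / 4 = -4.4/4 = -1.1
  S[Z,Z] = ((-2.8)·(-2.8) + (2.2)·(2.2) + (1.2)·(1.2) + (-2.8)·(-2.8) + (2.2)·(2.2)) / 4 = 26.8/4 = 6.7

S is symmetric (S[j,i] = S[i,j]). Assembling:

S = [[9, -0.75, 6.5],
 [-0.75, 2.8, -1.1],
 [6.5, -1.1, 6.7]]


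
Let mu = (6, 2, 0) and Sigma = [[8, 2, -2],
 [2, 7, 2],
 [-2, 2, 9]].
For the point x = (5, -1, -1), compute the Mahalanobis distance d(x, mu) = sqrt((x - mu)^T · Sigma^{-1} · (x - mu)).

Step 1 — centre the observation: (x - mu) = (-1, -3, -1).

Step 2 — invert Sigma (cofactor / det for 3×3, or solve directly):
  Sigma^{-1} = [[0.1505, -0.0561, 0.0459],
 [-0.0561, 0.1735, -0.051],
 [0.0459, -0.051, 0.1327]].

Step 3 — form the quadratic (x - mu)^T · Sigma^{-1} · (x - mu):
  Sigma^{-1} · (x - mu) = (-0.0281, -0.4133, -0.0255).
  (x - mu)^T · [Sigma^{-1} · (x - mu)] = (-1)·(-0.0281) + (-3)·(-0.4133) + (-1)·(-0.0255) = 1.2934.

Step 4 — take square root: d = √(1.2934) ≈ 1.1373.

d(x, mu) = √(1.2934) ≈ 1.1373


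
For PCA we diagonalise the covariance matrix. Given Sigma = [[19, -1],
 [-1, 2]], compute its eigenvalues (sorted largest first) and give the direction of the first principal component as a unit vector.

Step 1 — characteristic polynomial of 2×2 Sigma:
  det(Sigma - λI) = λ² - trace · λ + det = 0.
  trace = 19 + 2 = 21, det = 19·2 - (-1)² = 37.
Step 2 — discriminant:
  Δ = trace² - 4·det = 441 - 148 = 293.
Step 3 — eigenvalues:
  λ = (trace ± √Δ)/2 = (21 ± 17.1172)/2,
  λ_1 = 19.0586,  λ_2 = 1.9414.

Step 4 — unit eigenvector for λ_1: solve (Sigma - λ_1 I)v = 0. First row:
  (19 - 19.0586)·v_x + (-1)·v_y = 0, i.e. (-0.0586)·v_x + (-1)·v_y = 0,
  so v ∝ (b, λ_1 - a) = (-1, 0.0586); multiply by -1 so the first entry is positive: u = (1, -0.0586).
  ||u|| = √((1)² + (-0.0586)²) = √(1.0034) ≈ 1.0017,
  v_1 = u/||u|| ≈ (0.9983, -0.0585) (||v_1|| = 1).

λ_1 = 19.0586,  λ_2 = 1.9414;  v_1 ≈ (0.9983, -0.0585)


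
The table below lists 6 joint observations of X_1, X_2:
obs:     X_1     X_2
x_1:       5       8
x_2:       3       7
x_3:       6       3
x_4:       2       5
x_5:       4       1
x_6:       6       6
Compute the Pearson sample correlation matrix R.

Step 1 — column means:
  mean(X_1) = (5 + 3 + 6 + 2 + 4 + 6) / 6 = 26/6 = 4.3333
  mean(X_2) = (8 + 7 + 3 + 5 + 1 + 6) / 6 = 30/6 = 5

Step 2 — sample variances and covariances s[i,j] = (1/(n-1)) · Σ_k (x_{k,i} - mean_i) · (x_{k,j} - mean_j), with n-1 = 5:
  s[X_1,X_1] = ((0.6667)·(0.6667) + (-1.3333)·(-1.3333) + (1.6667)·(1.6667) + (-2.3333)·(-2.3333) + (-0.3333)·(-0.3333) + (1.6667)·(1.6667)) / 5 = 13.3333/5 = 2.6667
  s[X_1,X_2] = ((0.6667)·(3) + (-1.3333)·(2) + (1.6667)·(-2) + (-2.3333)·(0) + (-0.3333)·(-4) + (1.6667)·(1)) / 5 = -1/5 = -0.2
  s[X_2,X_2] = ((3)·(3) + (2)·(2) + (-2)·(-2) + (0)·(0) + (-4)·(-4) + (1)·(1)) / 5 = 34/5 = 6.8
  Sample standard deviations s_i = √(s[i,i]):
  s(X_1) = √(2.6667) = 1.633
  s(X_2) = √(6.8) = 2.6077

Step 3 — r_{ij} = s_{ij} / (s_i · s_j):
  r[X_1,X_1] = 1 (diagonal).
  r[X_1,X_2] = -0.2 / (1.633 · 2.6077) = -0.2 / 4.2583 = -0.047
  r[X_2,X_2] = 1 (diagonal).

R is symmetric with unit diagonal. Assembling:

R = [[1, -0.047],
 [-0.047, 1]]


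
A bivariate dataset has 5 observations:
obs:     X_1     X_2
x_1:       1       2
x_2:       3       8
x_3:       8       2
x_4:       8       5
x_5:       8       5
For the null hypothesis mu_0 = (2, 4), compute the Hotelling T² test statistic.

Step 1 — sample mean vector:
  mean(X_1) = (1 + 3 + 8 + 8 + 8) / 5 = 28/5 = 5.6
  mean(X_2) = (2 + 8 + 2 + 5 + 5) / 5 = 22/5 = 4.4
  x̄ = (5.6, 4.4),  deviation x̄ - mu_0 = (5.6, 4.4) - (2, 4) = (3.6, 0.4).

Step 2 — sample covariance matrix, S[i,j] = (1/(n-1)) · Σ_k (x_{k,i} - mean_i) · (x_{k,j} - mean_j), divisor n-1 = 4:
  S[X_1,X_1] = ((-4.6)·(-4.6) + (-2.6)·(-2.6) + (2.4)·(2.4) + (2.4)·(2.4) + (2.4)·(2.4)) / 4 = 45.2/4 = 11.3
  S[X_1,X_2] = ((-4.6)·(-2.4) + (-2.6)·(3.6) + (2.4)·(-2.4) + (2.4)·(0.6) + (2.4)·(0.6)) / 4 = -1.2/4 = -0.3
  S[X_2,X_2] = ((-2.4)·(-2.4) + (3.6)·(3.6) + (-2.4)·(-2.4) + (0.6)·(0.6) + (0.6)·(0.6)) / 4 = 25.2/4 = 6.3
  S = [[11.3, -0.3],
 [-0.3, 6.3]].

Step 3 — invert S. det(S) = 11.3·6.3 - (-0.3)² = 71.1.
  S^{-1} = (1/det) · [[d, -b], [-b, a]] = [[0.0886, 0.0042],
 [0.0042, 0.1589]].

Step 4 — quadratic form (x̄ - mu_0)^T · S^{-1} · (x̄ - mu_0):
  S^{-1} · (x̄ - mu_0) = (0.3207, 0.0788),
  (x̄ - mu_0)^T · [...] = (3.6)·(0.3207) + (0.4)·(0.0788) = 1.1859.

Step 5 — scale by n: T² = 5 · 1.1859 = 5.9297.

T² ≈ 5.9297


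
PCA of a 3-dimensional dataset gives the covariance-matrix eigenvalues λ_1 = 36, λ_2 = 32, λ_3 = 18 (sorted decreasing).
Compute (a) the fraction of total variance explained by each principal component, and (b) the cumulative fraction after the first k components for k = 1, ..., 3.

Step 1 — total variance = trace(Sigma) = Σ λ_i = 36 + 32 + 18 = 86.

Step 2 — fraction explained by component i = λ_i / Σ λ:
  PC1: 36/86 = 0.4186
  PC2: 32/86 = 0.3721
  PC3: 18/86 = 0.2093

Step 3 — cumulative fraction after k components = (λ_1 + ... + λ_k) / Σ λ:
  k = 1: 36/86 = 0.4186
  k = 2: (36 + 32)/86 = 68/86 = 0.7907
  k = 3: (36 + 32 + 18)/86 = 86/86 = 1

Summary (fraction, with percent):

explained: PC1 0.4186 (41.86%), PC2 0.3721 (37.21%), PC3 0.2093 (20.93%);  cumulative: 0.4186, 0.7907, 1


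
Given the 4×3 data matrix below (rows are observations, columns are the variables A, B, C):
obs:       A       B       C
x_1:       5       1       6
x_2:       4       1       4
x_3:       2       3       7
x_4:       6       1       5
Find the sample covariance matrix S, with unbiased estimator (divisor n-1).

Step 1 — column means:
  mean(A) = (5 + 4 + 2 + 6) / 4 = 17/4 = 4.25
  mean(B) = (1 + 1 + 3 + 1) / 4 = 6/4 = 1.5
  mean(C) = (6 + 4 + 7 + 5) / 4 = 22/4 = 5.5

Step 2 — sample covariance S[i,j] = (1/(n-1)) · Σ_k (x_{k,i} - mean_i) · (x_{k,j} - mean_j), with n-1 = 3.
  S[A,A] = ((0.75)·(0.75) + (-0.25)·(-0.25) + (-2.25)·(-2.25) + (1.75)·(1.75)) / 3 = 8.75/3 = 2.9167
  S[A,B] = ((0.75)·(-0.5) + (-0.25)·(-0.5) + (-2.25)·(1.5) + (1.75)·(-0.5)) / 3 = -4.5/3 = -1.5
  S[A,C] = ((0.75)·(0.5) + (-0.25)·(-1.5) + (-2.25)·(1.5) + (1.75)·(-0.5)) / 3 = -3.5/3 = -1.1667
  S[B,B] = ((-0.5)·(-0.5) + (-0.5)·(-0.5) + (1.5)·(1.5) + (-0.5)·(-0.5)) / 3 = 3/3 = 1
  S[B,C] = ((-0.5)·(0.5) + (-0.5)·(-1.5) + (1.5)·(1.5) + (-0.5)·(-0.5)) / 3 = 3/3 = 1
  S[C,C] = ((0.5)·(0.5) + (-1.5)·(-1.5) + (1.5)·(1.5) + (-0.5)·(-0.5)) / 3 = 5/3 = 1.6667

S is symmetric (S[j,i] = S[i,j]). Assembling:

S = [[2.9167, -1.5, -1.1667],
 [-1.5, 1, 1],
 [-1.1667, 1, 1.6667]]


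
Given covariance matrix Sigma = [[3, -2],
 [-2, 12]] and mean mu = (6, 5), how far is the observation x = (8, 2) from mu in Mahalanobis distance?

Step 1 — centre the observation: (x - mu) = (2, -3).

Step 2 — invert Sigma. det(Sigma) = 3·12 - (-2)² = 32.
  Sigma^{-1} = (1/det) · [[d, -b], [-b, a]] = [[0.375, 0.0625],
 [0.0625, 0.0938]].

Step 3 — form the quadratic (x - mu)^T · Sigma^{-1} · (x - mu):
  Sigma^{-1} · (x - mu) = (0.5625, -0.1562).
  (x - mu)^T · [Sigma^{-1} · (x - mu)] = (2)·(0.5625) + (-3)·(-0.1562) = 1.5938.

Step 4 — take square root: d = √(1.5938) ≈ 1.2624.

d(x, mu) = √(1.5938) ≈ 1.2624


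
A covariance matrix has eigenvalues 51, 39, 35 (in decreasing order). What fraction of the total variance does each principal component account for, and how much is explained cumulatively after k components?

Step 1 — total variance = trace(Sigma) = Σ λ_i = 51 + 39 + 35 = 125.

Step 2 — fraction explained by component i = λ_i / Σ λ:
  PC1: 51/125 = 0.408
  PC2: 39/125 = 0.312
  PC3: 35/125 = 0.28

Step 3 — cumulative fraction after k components = (λ_1 + ... + λ_k) / Σ λ:
  k = 1: 51/125 = 0.408
  k = 2: (51 + 39)/125 = 90/125 = 0.72
  k = 3: (51 + 39 + 35)/125 = 125/125 = 1

Summary (fraction, with percent):

explained: PC1 0.408 (40.8%), PC2 0.312 (31.2%), PC3 0.28 (28%);  cumulative: 0.408, 0.72, 1


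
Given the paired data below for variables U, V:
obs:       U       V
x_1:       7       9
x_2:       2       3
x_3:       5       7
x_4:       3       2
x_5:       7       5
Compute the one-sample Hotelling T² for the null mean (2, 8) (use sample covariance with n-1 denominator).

Step 1 — sample mean vector:
  mean(U) = (7 + 2 + 5 + 3 + 7) / 5 = 24/5 = 4.8
  mean(V) = (9 + 3 + 7 + 2 + 5) / 5 = 26/5 = 5.2
  x̄ = (4.8, 5.2),  deviation x̄ - mu_0 = (4.8, 5.2) - (2, 8) = (2.8, -2.8).

Step 2 — sample covariance matrix, S[i,j] = (1/(n-1)) · Σ_k (x_{k,i} - mean_i) · (x_{k,j} - mean_j), divisor n-1 = 4:
  S[U,U] = ((2.2)·(2.2) + (-2.8)·(-2.8) + (0.2)·(0.2) + (-1.8)·(-1.8) + (2.2)·(2.2)) / 4 = 20.8/4 = 5.2
  S[U,V] = ((2.2)·(3.8) + (-2.8)·(-2.2) + (0.2)·(1.8) + (-1.8)·(-3.2) + (2.2)·(-0.2)) / 4 = 20.2/4 = 5.05
  S[V,V] = ((3.8)·(3.8) + (-2.2)·(-2.2) + (1.8)·(1.8) + (-3.2)·(-3.2) + (-0.2)·(-0.2)) / 4 = 32.8/4 = 8.2
  S = [[5.2, 5.05],
 [5.05, 8.2]].

Step 3 — invert S. det(S) = 5.2·8.2 - (5.05)² = 17.1375.
  S^{-1} = (1/det) · [[d, -b], [-b, a]] = [[0.4785, -0.2947],
 [-0.2947, 0.3034]].

Step 4 — quadratic form (x̄ - mu_0)^T · S^{-1} · (x̄ - mu_0):
  S^{-1} · (x̄ - mu_0) = (2.1648, -1.6747),
  (x̄ - mu_0)^T · [...] = (2.8)·(2.1648) + (-2.8)·(-1.6747) = 10.7507.

Step 5 — scale by n: T² = 5 · 10.7507 = 53.7535.

T² ≈ 53.7535


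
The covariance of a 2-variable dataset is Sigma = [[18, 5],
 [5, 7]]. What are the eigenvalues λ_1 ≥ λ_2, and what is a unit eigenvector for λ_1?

Step 1 — characteristic polynomial of 2×2 Sigma:
  det(Sigma - λI) = λ² - trace · λ + det = 0.
  trace = 18 + 7 = 25, det = 18·7 - (5)² = 101.
Step 2 — discriminant:
  Δ = trace² - 4·det = 625 - 404 = 221.
Step 3 — eigenvalues:
  λ = (trace ± √Δ)/2 = (25 ± 14.8661)/2,
  λ_1 = 19.933,  λ_2 = 5.067.

Step 4 — unit eigenvector for λ_1: solve (Sigma - λ_1 I)v = 0. First row:
  (18 - 19.933)·v_x + (5)·v_y = 0, i.e. (-1.933)·v_x + (5)·v_y = 0,
  so v ∝ (b, λ_1 - a) = (5, 1.933) = u.
  ||u|| = √((5)² + (1.933)²) = √(28.7366) ≈ 5.3607,
  v_1 = u/||u|| ≈ (0.9327, 0.3606) (||v_1|| = 1).

λ_1 = 19.933,  λ_2 = 5.067;  v_1 ≈ (0.9327, 0.3606)


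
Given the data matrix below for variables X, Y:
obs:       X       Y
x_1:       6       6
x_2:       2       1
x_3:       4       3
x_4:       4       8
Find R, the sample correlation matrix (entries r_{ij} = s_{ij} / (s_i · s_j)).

Step 1 — column means:
  mean(X) = (6 + 2 + 4 + 4) / 4 = 16/4 = 4
  mean(Y) = (6 + 1 + 3 + 8) / 4 = 18/4 = 4.5

Step 2 — sample variances and covariances s[i,j] = (1/(n-1)) · Σ_k (x_{k,i} - mean_i) · (x_{k,j} - mean_j), with n-1 = 3:
  s[X,X] = ((2)·(2) + (-2)·(-2) + (0)·(0) + (0)·(0)) / 3 = 8/3 = 2.6667
  s[X,Y] = ((2)·(1.5) + (-2)·(-3.5) + (0)·(-1.5) + (0)·(3.5)) / 3 = 10/3 = 3.3333
  s[Y,Y] = ((1.5)·(1.5) + (-3.5)·(-3.5) + (-1.5)·(-1.5) + (3.5)·(3.5)) / 3 = 29/3 = 9.6667
  Sample standard deviations s_i = √(s[i,i]):
  s(X) = √(2.6667) = 1.633
  s(Y) = √(9.6667) = 3.1091

Step 3 — r_{ij} = s_{ij} / (s_i · s_j):
  r[X,X] = 1 (diagonal).
  r[X,Y] = 3.3333 / (1.633 · 3.1091) = 3.3333 / 5.0772 = 0.6565
  r[Y,Y] = 1 (diagonal).

R is symmetric with unit diagonal. Assembling:

R = [[1, 0.6565],
 [0.6565, 1]]


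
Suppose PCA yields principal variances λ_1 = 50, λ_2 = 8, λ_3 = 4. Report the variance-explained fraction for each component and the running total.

Step 1 — total variance = trace(Sigma) = Σ λ_i = 50 + 8 + 4 = 62.

Step 2 — fraction explained by component i = λ_i / Σ λ:
  PC1: 50/62 = 0.8065
  PC2: 8/62 = 0.129
  PC3: 4/62 = 0.0645

Step 3 — cumulative fraction after k components = (λ_1 + ... + λ_k) / Σ λ:
  k = 1: 50/62 = 0.8065
  k = 2: (50 + 8)/62 = 58/62 = 0.9355
  k = 3: (50 + 8 + 4)/62 = 62/62 = 1

Summary (fraction, with percent):

explained: PC1 0.8065 (80.65%), PC2 0.129 (12.9%), PC3 0.0645 (6.45%);  cumulative: 0.8065, 0.9355, 1


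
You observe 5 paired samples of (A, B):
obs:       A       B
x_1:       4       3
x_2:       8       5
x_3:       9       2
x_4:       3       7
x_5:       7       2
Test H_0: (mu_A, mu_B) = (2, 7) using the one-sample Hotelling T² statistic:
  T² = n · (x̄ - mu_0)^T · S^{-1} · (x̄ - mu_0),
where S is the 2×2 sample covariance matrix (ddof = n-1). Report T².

Step 1 — sample mean vector:
  mean(A) = (4 + 8 + 9 + 3 + 7) / 5 = 31/5 = 6.2
  mean(B) = (3 + 5 + 2 + 7 + 2) / 5 = 19/5 = 3.8
  x̄ = (6.2, 3.8),  deviation x̄ - mu_0 = (6.2, 3.8) - (2, 7) = (4.2, -3.2).

Step 2 — sample covariance matrix, S[i,j] = (1/(n-1)) · Σ_k (x_{k,i} - mean_i) · (x_{k,j} - mean_j), divisor n-1 = 4:
  S[A,A] = ((-2.2)·(-2.2) + (1.8)·(1.8) + (2.8)·(2.8) + (-3.2)·(-3.2) + (0.8)·(0.8)) / 4 = 26.8/4 = 6.7
  S[A,B] = ((-2.2)·(-0.8) + (1.8)·(1.2) + (2.8)·(-1.8) + (-3.2)·(3.2) + (0.8)·(-1.8)) / 4 = -12.8/4 = -3.2
  S[B,B] = ((-0.8)·(-0.8) + (1.2)·(1.2) + (-1.8)·(-1.8) + (3.2)·(3.2) + (-1.8)·(-1.8)) / 4 = 18.8/4 = 4.7
  S = [[6.7, -3.2],
 [-3.2, 4.7]].

Step 3 — invert S. det(S) = 6.7·4.7 - (-3.2)² = 21.25.
  S^{-1} = (1/det) · [[d, -b], [-b, a]] = [[0.2212, 0.1506],
 [0.1506, 0.3153]].

Step 4 — quadratic form (x̄ - mu_0)^T · S^{-1} · (x̄ - mu_0):
  S^{-1} · (x̄ - mu_0) = (0.4471, -0.3765),
  (x̄ - mu_0)^T · [...] = (4.2)·(0.4471) + (-3.2)·(-0.3765) = 3.0824.

Step 5 — scale by n: T² = 5 · 3.0824 = 15.4118.

T² ≈ 15.4118


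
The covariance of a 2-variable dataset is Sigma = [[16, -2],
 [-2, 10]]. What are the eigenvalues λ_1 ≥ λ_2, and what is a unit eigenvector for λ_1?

Step 1 — characteristic polynomial of 2×2 Sigma:
  det(Sigma - λI) = λ² - trace · λ + det = 0.
  trace = 16 + 10 = 26, det = 16·10 - (-2)² = 156.
Step 2 — discriminant:
  Δ = trace² - 4·det = 676 - 624 = 52.
Step 3 — eigenvalues:
  λ = (trace ± √Δ)/2 = (26 ± 7.2111)/2,
  λ_1 = 16.6056,  λ_2 = 9.3944.

Step 4 — unit eigenvector for λ_1: solve (Sigma - λ_1 I)v = 0. First row:
  (16 - 16.6056)·v_x + (-2)·v_y = 0, i.e. (-0.6056)·v_x + (-2)·v_y = 0,
  so v ∝ (b, λ_1 - a) = (-2, 0.6056); multiply by -1 so the first entry is positive: u = (2, -0.6056).
  ||u|| = √((2)² + (-0.6056)²) = √(4.3667) ≈ 2.0897,
  v_1 = u/||u|| ≈ (0.9571, -0.2898) (||v_1|| = 1).

λ_1 = 16.6056,  λ_2 = 9.3944;  v_1 ≈ (0.9571, -0.2898)


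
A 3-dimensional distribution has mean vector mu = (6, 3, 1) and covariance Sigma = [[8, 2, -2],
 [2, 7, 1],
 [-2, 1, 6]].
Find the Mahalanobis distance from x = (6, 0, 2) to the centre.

Step 1 — centre the observation: (x - mu) = (0, -3, 1).

Step 2 — invert Sigma (cofactor / det for 3×3, or solve directly):
  Sigma^{-1} = [[0.153, -0.0522, 0.0597],
 [-0.0522, 0.1642, -0.0448],
 [0.0597, -0.0448, 0.194]].

Step 3 — form the quadratic (x - mu)^T · Sigma^{-1} · (x - mu):
  Sigma^{-1} · (x - mu) = (0.2164, -0.5373, 0.3284).
  (x - mu)^T · [Sigma^{-1} · (x - mu)] = (0)·(0.2164) + (-3)·(-0.5373) + (1)·(0.3284) = 1.9403.

Step 4 — take square root: d = √(1.9403) ≈ 1.3929.

d(x, mu) = √(1.9403) ≈ 1.3929


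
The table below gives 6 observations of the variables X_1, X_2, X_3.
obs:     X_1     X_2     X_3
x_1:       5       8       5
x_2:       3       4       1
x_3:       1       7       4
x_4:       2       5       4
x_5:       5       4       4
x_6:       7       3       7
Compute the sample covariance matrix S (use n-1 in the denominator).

Step 1 — column means:
  mean(X_1) = (5 + 3 + 1 + 2 + 5 + 7) / 6 = 23/6 = 3.8333
  mean(X_2) = (8 + 4 + 7 + 5 + 4 + 3) / 6 = 31/6 = 5.1667
  mean(X_3) = (5 + 1 + 4 + 4 + 4 + 7) / 6 = 25/6 = 4.1667

Step 2 — sample covariance S[i,j] = (1/(n-1)) · Σ_k (x_{k,i} - mean_i) · (x_{k,j} - mean_j), with n-1 = 5.
  S[X_1,X_1] = ((1.1667)·(1.1667) + (-0.8333)·(-0.8333) + (-2.8333)·(-2.8333) + (-1.8333)·(-1.8333) + (1.1667)·(1.1667) + (3.1667)·(3.1667)) / 5 = 24.8333/5 = 4.9667
  S[X_1,X_2] = ((1.1667)·(2.8333) + (-0.8333)·(-1.1667) + (-2.8333)·(1.8333) + (-1.8333)·(-0.1667) + (1.1667)·(-1.1667) + (3.1667)·(-2.1667)) / 5 = -8.8333/5 = -1.7667
  S[X_1,X_3] = ((1.1667)·(0.8333) + (-0.8333)·(-3.1667) + (-2.8333)·(-0.1667) + (-1.8333)·(-0.1667) + (1.1667)·(-0.1667) + (3.1667)·(2.8333)) / 5 = 13.1667/5 = 2.6333
  S[X_2,X_2] = ((2.8333)·(2.8333) + (-1.1667)·(-1.1667) + (1.8333)·(1.8333) + (-0.1667)·(-0.1667) + (-1.1667)·(-1.1667) + (-2.1667)·(-2.1667)) / 5 = 18.8333/5 = 3.7667
  S[X_2,X_3] = ((2.8333)·(0.8333) + (-1.1667)·(-3.1667) + (1.8333)·(-0.1667) + (-0.1667)·(-0.1667) + (-1.1667)·(-0.1667) + (-2.1667)·(2.8333)) / 5 = -0.1667/5 = -0.0333
  S[X_3,X_3] = ((0.8333)·(0.8333) + (-3.1667)·(-3.1667) + (-0.1667)·(-0.1667) + (-0.1667)·(-0.1667) + (-0.1667)·(-0.1667) + (2.8333)·(2.8333)) / 5 = 18.8333/5 = 3.7667

S is symmetric (S[j,i] = S[i,j]). Assembling:

S = [[4.9667, -1.7667, 2.6333],
 [-1.7667, 3.7667, -0.0333],
 [2.6333, -0.0333, 3.7667]]


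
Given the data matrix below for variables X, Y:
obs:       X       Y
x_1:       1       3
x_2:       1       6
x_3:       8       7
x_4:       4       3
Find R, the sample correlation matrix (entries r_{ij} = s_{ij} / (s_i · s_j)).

Step 1 — column means:
  mean(X) = (1 + 1 + 8 + 4) / 4 = 14/4 = 3.5
  mean(Y) = (3 + 6 + 7 + 3) / 4 = 19/4 = 4.75

Step 2 — sample variances and covariances s[i,j] = (1/(n-1)) · Σ_k (x_{k,i} - mean_i) · (x_{k,j} - mean_j), with n-1 = 3:
  s[X,X] = ((-2.5)·(-2.5) + (-2.5)·(-2.5) + (4.5)·(4.5) + (0.5)·(0.5)) / 3 = 33/3 = 11
  s[X,Y] = ((-2.5)·(-1.75) + (-2.5)·(1.25) + (4.5)·(2.25) + (0.5)·(-1.75)) / 3 = 10.5/3 = 3.5
  s[Y,Y] = ((-1.75)·(-1.75) + (1.25)·(1.25) + (2.25)·(2.25) + (-1.75)·(-1.75)) / 3 = 12.75/3 = 4.25
  Sample standard deviations s_i = √(s[i,i]):
  s(X) = √(11) = 3.3166
  s(Y) = √(4.25) = 2.0616

Step 3 — r_{ij} = s_{ij} / (s_i · s_j):
  r[X,X] = 1 (diagonal).
  r[X,Y] = 3.5 / (3.3166 · 2.0616) = 3.5 / 6.8374 = 0.5119
  r[Y,Y] = 1 (diagonal).

R is symmetric with unit diagonal. Assembling:

R = [[1, 0.5119],
 [0.5119, 1]]


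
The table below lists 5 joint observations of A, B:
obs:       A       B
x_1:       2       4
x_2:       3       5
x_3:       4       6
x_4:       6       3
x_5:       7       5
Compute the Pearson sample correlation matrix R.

Step 1 — column means:
  mean(A) = (2 + 3 + 4 + 6 + 7) / 5 = 22/5 = 4.4
  mean(B) = (4 + 5 + 6 + 3 + 5) / 5 = 23/5 = 4.6

Step 2 — sample variances and covariances s[i,j] = (1/(n-1)) · Σ_k (x_{k,i} - mean_i) · (x_{k,j} - mean_j), with n-1 = 4:
  s[A,A] = ((-2.4)·(-2.4) + (-1.4)·(-1.4) + (-0.4)·(-0.4) + (1.6)·(1.6) + (2.6)·(2.6)) / 4 = 17.2/4 = 4.3
  s[A,B] = ((-2.4)·(-0.6) + (-1.4)·(0.4) + (-0.4)·(1.4) + (1.6)·(-1.6) + (2.6)·(0.4)) / 4 = -1.2/4 = -0.3
  s[B,B] = ((-0.6)·(-0.6) + (0.4)·(0.4) + (1.4)·(1.4) + (-1.6)·(-1.6) + (0.4)·(0.4)) / 4 = 5.2/4 = 1.3
  Sample standard deviations s_i = √(s[i,i]):
  s(A) = √(4.3) = 2.0736
  s(B) = √(1.3) = 1.1402

Step 3 — r_{ij} = s_{ij} / (s_i · s_j):
  r[A,A] = 1 (diagonal).
  r[A,B] = -0.3 / (2.0736 · 1.1402) = -0.3 / 2.3643 = -0.1269
  r[B,B] = 1 (diagonal).

R is symmetric with unit diagonal. Assembling:

R = [[1, -0.1269],
 [-0.1269, 1]]


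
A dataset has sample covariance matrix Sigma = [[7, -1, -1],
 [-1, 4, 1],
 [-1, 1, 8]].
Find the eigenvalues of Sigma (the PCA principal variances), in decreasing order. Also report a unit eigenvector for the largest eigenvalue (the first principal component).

Step 1 — characteristic polynomial p(λ) = det(λI - Sigma) = λ³ - tr·λ² + c_1·λ - det, where tr = trace, c_1 = sum of the principal 2×2 minors, det = det(Sigma):
  tr = 7 + 4 + 8 = 19,
  c_1 = (7·4 - (-1)²) + (7·8 - (-1)²) + (4·8 - (1)²) = 27 + 55 + 31 = 113,
  det = 7·(4·8 - (1)²) - (-1)·((-1)·8 - (1)·(-1)) + (-1)·((-1)·(1) - 4·(-1)) = 7·(31) - (-1)·(-7) + (-1)·(3) = 207.
  So p(λ) = λ³ - 19λ² + 113λ - 207.
Step 2 — look for an integer root (rational root theorem: any rational root is an integer divisor of 207). Testing λ = 9:
  p(9) = 729 - 1539 + 1017 - 207 = 0  ✓
  Dividing out (λ - 9): p(λ) = (λ - 9)(λ² - 10λ + 23).
Step 3 — remaining eigenvalues from the quadratic λ² - 10λ + 23 = 0:
  Δ = 10² - 4·23 = 100 - 92 = 8,  λ = (10 ± √8)/2 = (10 ± 2.8284)/2 ≈ 6.4142 or 3.5858.
  Sorted: λ_1 = 9,  λ_2 = 6.4142,  λ_3 = 3.5858  (check: sum = 19 = tr ✓).

Step 4 — unit eigenvector for λ_1 = 9: v spans the null space of (Sigma - λ_1 I), whose rows are
  r_1 = (-2, -1, -1),  r_2 = (-1, -5, 1),  r_3 = (-1, 1, -1).
  v is orthogonal to every row, so take v ∝ r_1 × r_2 = ((-1)·(1) - (-1)·(-5), (-1)·(-1) - (-2)·(1), (-2)·(-5) - (-1)·(-1)) = (-6, 3, 9).
  Rescale (divide by 3; multiply by -1 so the first nonzero entry is positive): u = (2, -1, -3).
  ||u|| = √((2)² + (-1)² + (-3)²) = √(14) ≈ 3.7417,  v_1 = u/||u|| ≈ (0.5345, -0.2673, -0.8018) (||v_1|| = 1).

λ_1 = 9,  λ_2 = 6.4142,  λ_3 = 3.5858;  v_1 ≈ (0.5345, -0.2673, -0.8018)
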